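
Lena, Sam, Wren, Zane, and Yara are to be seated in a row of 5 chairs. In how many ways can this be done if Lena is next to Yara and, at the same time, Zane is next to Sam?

24

Treat {Lena,Yara} as one block (2 orders) and {Zane,Sam} as another (2 orders).
That leaves 3 units to arrange: 2 × 2 × 3! = 4 × 6 = 24.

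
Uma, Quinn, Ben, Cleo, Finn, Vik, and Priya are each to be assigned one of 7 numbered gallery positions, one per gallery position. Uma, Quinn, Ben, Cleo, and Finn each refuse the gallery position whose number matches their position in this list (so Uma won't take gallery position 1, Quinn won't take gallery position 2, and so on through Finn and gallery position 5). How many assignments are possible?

2428

Let Aᵢ (for 1 ≤ i ≤ 5) be the placements that put person i in their forbidden gallery position. Any j of these fix j positions, leaving (7−j)! ways to fill the rest, and there are C(5,j) ways to pick which j.
By inclusion–exclusion, the number of valid placements is Σ_{j=0}^{5} (−1)^j C(5,j)·(7−j)!.
Computing: 5040 − 3600 + 1200 − 240 + 30 − 2 = 2428.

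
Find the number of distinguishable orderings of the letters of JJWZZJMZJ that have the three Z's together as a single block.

Treat the 3 copies of Z as a single block. The multiset to arrange is then {ZZZ, J, J, J, J, M, W}, 7 items in all.
That gives (7)!/(4!) = 210 arrangements.

210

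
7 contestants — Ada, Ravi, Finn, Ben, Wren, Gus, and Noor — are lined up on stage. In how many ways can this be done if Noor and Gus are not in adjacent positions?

3600

Of the 7! = 5040 arrangements, those with Noor and Gus adjacent number 2 × 6! = 1440 (treat the pair as a block with 2 internal orders).
So 5040 − 1440 = 3600 arrangements keep them apart.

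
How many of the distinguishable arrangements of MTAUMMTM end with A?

105

Fix A in the last position and arrange the remaining 7 letters.
Those 7 letters have M appearing 4 times and T appearing twice, giving (7)!/(4!·2!) = 105.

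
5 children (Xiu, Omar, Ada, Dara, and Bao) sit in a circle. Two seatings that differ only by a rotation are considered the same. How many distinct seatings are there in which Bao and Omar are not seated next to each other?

Without the restriction there are (4)! = 24 seatings.
Those with Bao next to Omar: fuse the pair into one unit and seat 4 units around a circle — 2·(3)! = 12.
Subtracting, 24 − 12 = 12.

12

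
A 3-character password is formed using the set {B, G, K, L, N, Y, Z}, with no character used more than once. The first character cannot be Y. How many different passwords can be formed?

The first character has 7−1 = 6 choices (anything except Y).
The remaining 2 characters are filled from the other 6 symbols without repetition: 6 × 5 = 30.
Total: 6 × 30 = 180.

180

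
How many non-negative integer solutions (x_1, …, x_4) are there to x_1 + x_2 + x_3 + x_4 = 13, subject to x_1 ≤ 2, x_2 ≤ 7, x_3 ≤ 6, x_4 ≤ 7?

118

By stars and bars, unrestricted non-negative solutions to x_1+…+x_4 = 13 number C(13+3,3) = 560.
Subtract solutions that violate a single cap (substitute x_i' = x_i − (cap_i+1)): x_1 ≥ 3 gives C(13,3) = 286; x_2 ≥ 8 gives C(8,3) = 56; x_3 ≥ 7 gives C(9,3) = 84; x_4 ≥ 8 gives C(8,3) = 56. Together 482.
Add back pairs where two caps are both exceeded: 10 + 20 + 10 + 0 + 0 + 0 = 40.
By inclusion–exclusion the count is 560 − 482 + 40 = 118.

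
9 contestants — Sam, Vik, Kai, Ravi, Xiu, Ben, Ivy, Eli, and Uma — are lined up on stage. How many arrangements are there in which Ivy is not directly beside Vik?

282240

There are 9! = 362880 arrangements in all. If Ivy and Vik are adjacent, merging them into one block gives 2·(8)! = 80640 arrangements.
Complementary counting: 362880 − 80640 = 282240.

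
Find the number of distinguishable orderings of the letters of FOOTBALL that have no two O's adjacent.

There are 8!/(2!·2!) = 10080 arrangements of FOOTBALL in total.
Arrangements with the O's together: treat OO as one letter, giving (7)!/(2!) = 2520.
Subtracting, 10080 − 2520 = 7560 arrangements keep the O's apart.

7560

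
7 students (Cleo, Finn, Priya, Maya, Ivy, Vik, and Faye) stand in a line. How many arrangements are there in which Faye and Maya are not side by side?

There are 7! = 5040 arrangements in all. If Faye and Maya are adjacent, merging them into one block gives 2·(6)! = 1440 arrangements.
So 5040 − 1440 = 3600 arrangements keep them apart.

3600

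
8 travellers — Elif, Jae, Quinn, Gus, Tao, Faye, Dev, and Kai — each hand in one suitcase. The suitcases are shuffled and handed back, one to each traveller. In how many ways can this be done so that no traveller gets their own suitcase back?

Let Aᵢ be the assignments in which traveller i gets their own suitcase. We want the size of the complement of A₁∪…∪A_8.
By inclusion–exclusion this is Σ_{j=0}^{8} (−1)^j C(8,j)·(8−j)!.
Computing: 40320 − 40320 + 20160 − 6720 + 1680 − 336 + 56 − 8 + 1 = 14833.

14833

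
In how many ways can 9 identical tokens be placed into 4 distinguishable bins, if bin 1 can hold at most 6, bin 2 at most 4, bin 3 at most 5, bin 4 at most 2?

76

Without the upper bounds there are C(12,3) = 220 ways to split 9 among 4 bins.
Subtract solutions that violate a single cap (substitute x_i' = x_i − (cap_i+1)): x_1 ≥ 7 gives C(5,3) = 10; x_2 ≥ 5 gives C(7,3) = 35; x_3 ≥ 6 gives C(6,3) = 20; x_4 ≥ 3 gives C(9,3) = 84. Together 149.
Add back pairs where two caps are both exceeded: 0 + 0 + 0 + 0 + 4 + 1 = 5.
By inclusion–exclusion the count is 220 − 149 + 5 = 76.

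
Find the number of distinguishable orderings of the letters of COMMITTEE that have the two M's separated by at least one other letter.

Total arrangements of COMMITTEE: 9!/(2!·2!·2!) = 45360.
Arrangements with the M's together: treat MM as one letter, giving (8)!/(2!·2!) = 10080.
Hence 45360 − 10080 = 35280.

35280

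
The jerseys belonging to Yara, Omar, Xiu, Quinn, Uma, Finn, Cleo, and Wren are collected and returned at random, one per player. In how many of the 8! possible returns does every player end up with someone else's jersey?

14833

Let Aᵢ be the assignments in which player i gets their old jersey. We want the size of the complement of A₁∪…∪A_8.
By inclusion–exclusion this is Σ_{j=0}^{8} (−1)^j C(8,j)·(8−j)!.
Computing: 40320 − 40320 + 20160 − 6720 + 1680 − 336 + 56 − 8 + 1 = 14833.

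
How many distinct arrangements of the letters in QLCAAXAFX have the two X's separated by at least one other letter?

23520

Total arrangements of QLCAAXAFX: 9!/(3!·2!) = 30240.
Arrangements with the X's together: treat XX as one letter, giving (8)!/(3!) = 6720.
Subtracting, 30240 − 6720 = 23520 arrangements keep the X's apart.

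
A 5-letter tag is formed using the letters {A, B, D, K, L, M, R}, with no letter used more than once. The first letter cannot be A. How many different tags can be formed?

2160

The first letter has 7−1 = 6 choices (anything except A).
The remaining 4 letters are filled from the other 6 symbols without repetition: 6 × 5 × 4 × 3 = 360.
Total: 6 × 360 = 2160.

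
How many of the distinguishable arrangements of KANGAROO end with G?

1260

Fix G in the last position and arrange the remaining 7 letters.
Those 7 letters have A appearing twice and O appearing twice, giving (7)!/(2!·2!) = 1260.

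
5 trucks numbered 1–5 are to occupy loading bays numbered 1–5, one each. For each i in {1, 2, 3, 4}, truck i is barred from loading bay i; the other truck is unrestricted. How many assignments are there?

53

Let Aᵢ (for 1 ≤ i ≤ 4) be the placements that put truck i in its forbidden loading bay. Any j of these fix j positions, leaving (5−j)! ways to fill the rest, and there are C(4,j) ways to pick which j.
By inclusion–exclusion, the number of valid placements is Σ_{j=0}^{4} (−1)^j C(4,j)·(5−j)!.
Computing: 120 − 96 + 36 − 8 + 1 = 53.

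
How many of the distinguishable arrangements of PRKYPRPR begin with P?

420

With the first slot taken by P, it remains to arrange the other 7 letters (RKYPRPR).
Those 7 letters have P appearing twice and R appearing 3 times, giving (7)!/(3!·2!) = 420.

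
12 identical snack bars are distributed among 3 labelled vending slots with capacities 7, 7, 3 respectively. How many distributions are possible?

Without the upper bounds there are C(14,2) = 91 ways to split 12 among 3 vending slots.
Subtract solutions that violate a single cap (substitute x_i' = x_i − (cap_i+1)): x_1 ≥ 8 gives C(6,2) = 15; x_2 ≥ 8 gives C(6,2) = 15; x_3 ≥ 4 gives C(10,2) = 45. Together 75.
Add back pairs where two caps are both exceeded: 0 + 1 + 1 = 2.
By inclusion–exclusion the count is 91 − 75 + 2 = 18.

18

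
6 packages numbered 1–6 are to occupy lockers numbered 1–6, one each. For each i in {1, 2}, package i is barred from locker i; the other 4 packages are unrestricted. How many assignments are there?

Let Aᵢ (for i ∈ {1, 2}) be the placements that put package i in its forbidden locker. Any j of these fix j positions, leaving (6−j)! ways to fill the rest, and there are C(2,j) ways to pick which j.
By inclusion–exclusion, the number of valid placements is Σ_{j=0}^{2} (−1)^j C(2,j)·(6−j)!.
Computing: 720 − 240 + 24 = 504.

504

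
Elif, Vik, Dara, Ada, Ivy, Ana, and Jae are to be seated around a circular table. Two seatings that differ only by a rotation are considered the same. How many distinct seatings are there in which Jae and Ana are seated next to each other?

240

Treat {Jae, Ana} as one unit (2 internal orders) and seat the resulting 6 units around the table: (5)! circular arrangements.
So 2 × (5)! = 2 × 120 = 240.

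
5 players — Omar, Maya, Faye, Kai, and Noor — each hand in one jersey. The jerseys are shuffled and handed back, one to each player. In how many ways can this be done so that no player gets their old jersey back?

Let Aᵢ be the assignments in which player i gets their old jersey. We want the size of the complement of A₁∪…∪A_5.
By inclusion–exclusion this is Σ_{j=0}^{5} (−1)^j C(5,j)·(5−j)!.
Computing: 120 − 120 + 60 − 20 + 5 − 1 = 44.

44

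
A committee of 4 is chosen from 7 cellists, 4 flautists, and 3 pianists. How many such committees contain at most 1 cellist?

280

Split by how many cellists are chosen (0 through 1).
Sum: C(7,0)·C(7,4) + C(7,1)·C(7,3) = 35 + 245 = 280.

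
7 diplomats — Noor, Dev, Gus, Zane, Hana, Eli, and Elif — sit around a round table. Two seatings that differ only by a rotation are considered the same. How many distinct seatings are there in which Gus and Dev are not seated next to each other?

480

All circular seatings of 7 people number (6)! = 720.
Seatings with Gus beside Dev: treat them as a block with 2 internal orders, giving 2 × (5)! = 240.
Subtracting, 720 − 240 = 480.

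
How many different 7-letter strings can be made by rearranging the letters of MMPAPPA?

MMPAPPA has 7 letters with A appearing twice, M appearing twice, and P appearing 3 times.
So there are 7! / (3!·2!·2!) = 210 distinguishable arrangements.

210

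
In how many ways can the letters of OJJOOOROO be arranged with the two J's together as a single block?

56

Treat the 2 copies of J as a single block. The multiset to arrange is then {JJ, O, O, O, O, O, O, R}, 8 items in all.
That gives (8)!/(6!) = 56 arrangements.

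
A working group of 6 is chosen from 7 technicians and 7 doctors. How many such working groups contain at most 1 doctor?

Split by how many doctors are chosen (0 through 1).
Sum: C(7,0)·C(7,6) + C(7,1)·C(7,5) = 7 + 147 = 154.

154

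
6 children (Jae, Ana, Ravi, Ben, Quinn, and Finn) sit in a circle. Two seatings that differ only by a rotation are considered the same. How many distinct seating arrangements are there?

Around a circle, 6 distinct people have 6!/6 = (5)! = 120 rotationally distinct seatings.

120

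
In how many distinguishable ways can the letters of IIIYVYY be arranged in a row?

140

IIIYVYY has 7 letters with I appearing 3 times and Y appearing 3 times.
The number of distinct arrangements is 7!/(3!·3!) = 5040/36 = 140.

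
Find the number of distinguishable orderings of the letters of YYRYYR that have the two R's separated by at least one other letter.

10

There are 6!/(4!·2!) = 15 arrangements of YYRYYR in total.
Arrangements with the R's together: treat RR as one letter, giving (5)!/(4!) = 5.
Subtracting, 15 − 5 = 10 arrangements keep the R's apart.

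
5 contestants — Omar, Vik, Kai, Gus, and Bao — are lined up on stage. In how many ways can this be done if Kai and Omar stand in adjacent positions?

48

Glue Kai and Omar into one block (2 internal orders), leaving 4 units to arrange in a row.
That gives 2 × 4! = 2 × 24 = 48.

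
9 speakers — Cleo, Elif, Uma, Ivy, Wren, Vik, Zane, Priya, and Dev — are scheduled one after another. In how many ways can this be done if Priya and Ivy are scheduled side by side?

Glue Priya and Ivy into one block (2 internal orders), leaving 8 units to arrange in a row.
That gives 2 × 8! = 2 × 40320 = 80640.

80640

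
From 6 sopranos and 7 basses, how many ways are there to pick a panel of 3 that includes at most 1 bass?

Split by how many basses are chosen (0 through 1).
Sum: C(7,0)·C(6,3) + C(7,1)·C(6,2) = 20 + 105 = 125.

125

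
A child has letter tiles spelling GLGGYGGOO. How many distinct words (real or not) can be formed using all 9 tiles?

1512

Letter multiplicities in GLGGYGGOO: G×5, L×1, O×2, Y×1.
The number of distinct arrangements is 9!/(5!·2!) = 362880/240 = 1512.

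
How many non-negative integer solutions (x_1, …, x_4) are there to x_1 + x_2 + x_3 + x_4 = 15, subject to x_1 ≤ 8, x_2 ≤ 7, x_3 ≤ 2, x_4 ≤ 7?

127

Ignoring the caps, the number of non-negative solutions to x_1+…+x_4 = 15 is C(18,3) = 816.
Subtract solutions that violate a single cap (substitute x_i' = x_i − (cap_i+1)): x_1 ≥ 9 gives C(9,3) = 84; x_2 ≥ 8 gives C(10,3) = 120; x_3 ≥ 3 gives C(15,3) = 455; x_4 ≥ 8 gives C(10,3) = 120. Together 779.
Add back pairs where two caps are both exceeded: 0 + 20 + 0 + 35 + 0 + 35 = 90.
By inclusion–exclusion the count is 816 − 779 + 90 = 127.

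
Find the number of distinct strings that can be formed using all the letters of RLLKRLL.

RLLKRLL has 7 letters with L appearing 4 times and R appearing twice.
The number of distinct arrangements is 7!/(4!·2!) = 5040/48 = 105.

105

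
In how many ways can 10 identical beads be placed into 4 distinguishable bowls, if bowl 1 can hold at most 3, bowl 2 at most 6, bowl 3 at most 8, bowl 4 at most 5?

144

By stars and bars, unrestricted non-negative solutions to x_1+…+x_4 = 10 number C(10+3,3) = 286.
Subtract solutions that violate a single cap (substitute x_i' = x_i − (cap_i+1)): x_1 ≥ 4 gives C(9,3) = 84; x_2 ≥ 7 gives C(6,3) = 20; x_3 ≥ 9 gives C(4,3) = 4; x_4 ≥ 6 gives C(7,3) = 35. Together 143.
Add back pairs where two caps are both exceeded: 0 + 0 + 1 + 0 + 0 + 0 = 1.
By inclusion–exclusion the count is 286 − 143 + 1 = 144.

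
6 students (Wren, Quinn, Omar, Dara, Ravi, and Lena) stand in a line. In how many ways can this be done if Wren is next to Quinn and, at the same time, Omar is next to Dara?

Treat {Wren,Quinn} as one block (2 orders) and {Omar,Dara} as another (2 orders).
That leaves 4 units to arrange: 2 × 2 × 4! = 4 × 24 = 96.

96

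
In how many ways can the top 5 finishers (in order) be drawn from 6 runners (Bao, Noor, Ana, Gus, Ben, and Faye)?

720

There are 6 choices for 1st place, 5 for 2nd, and so on down to 2 for position 5.
That gives 6 × 5 × 4 × 3 × 2 = 720.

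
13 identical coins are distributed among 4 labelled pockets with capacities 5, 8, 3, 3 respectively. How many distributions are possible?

By stars and bars, unrestricted non-negative solutions to x_1+…+x_4 = 13 number C(13+3,3) = 560.
Subtract solutions that violate a single cap (substitute x_i' = x_i − (cap_i+1)): x_1 ≥ 6 gives C(10,3) = 120; x_2 ≥ 9 gives C(7,3) = 35; x_3 ≥ 4 gives C(12,3) = 220; x_4 ≥ 4 gives C(12,3) = 220. Together 595.
Add back pairs where two caps are both exceeded: 0 + 20 + 20 + 1 + 1 + 56 = 98.
By inclusion–exclusion the count is 560 − 595 + 98 = 63.

63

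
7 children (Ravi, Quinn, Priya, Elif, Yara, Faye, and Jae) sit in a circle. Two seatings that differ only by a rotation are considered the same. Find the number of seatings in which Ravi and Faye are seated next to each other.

Glue Ravi and Faye into a block (2 internal orders). Seating 6 units around a circle gives (5)! arrangements.
So 2 × (5)! = 2 × 120 = 240.

240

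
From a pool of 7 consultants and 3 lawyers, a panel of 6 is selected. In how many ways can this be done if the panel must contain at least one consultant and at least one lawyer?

Unrestricted: C(10,6) = 210 ways to pick any 6 of the 10.
Subtract selections that omit an entire group: no consultants → C(3,6) = 0; no lawyers → C(7,6) = 7.
Both groups omitted at once is impossible, so 210 − 7 = 203.

203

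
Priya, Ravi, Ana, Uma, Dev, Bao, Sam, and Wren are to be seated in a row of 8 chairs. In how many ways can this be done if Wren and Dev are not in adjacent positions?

There are 8! = 40320 arrangements in all. If Wren and Dev are adjacent, merging them into one block gives 2·(7)! = 10080 arrangements.
Complementary counting: 40320 − 10080 = 30240.

30240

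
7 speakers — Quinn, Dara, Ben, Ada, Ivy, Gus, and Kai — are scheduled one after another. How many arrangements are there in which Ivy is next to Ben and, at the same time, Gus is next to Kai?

Treat {Ivy,Ben} as one block (2 orders) and {Gus,Kai} as another (2 orders).
That leaves 5 units to arrange: 2 × 2 × 5! = 4 × 120 = 480.

480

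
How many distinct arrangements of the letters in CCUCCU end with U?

5

With the last slot taken by U, it remains to arrange the other 5 letters (CCCCU).
Those 5 letters have C appearing 4 times, giving (5)!/(4!) = 5.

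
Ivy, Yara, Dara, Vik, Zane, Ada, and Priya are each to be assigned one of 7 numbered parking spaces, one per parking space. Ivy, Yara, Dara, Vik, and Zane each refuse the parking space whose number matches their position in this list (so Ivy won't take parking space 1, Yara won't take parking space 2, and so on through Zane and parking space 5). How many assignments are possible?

2428

Let Aᵢ (for 1 ≤ i ≤ 5) be the placements that put person i in their forbidden parking space. Any j of these fix j positions, leaving (7−j)! ways to fill the rest, and there are C(5,j) ways to pick which j.
By inclusion–exclusion, the number of valid placements is Σ_{j=0}^{5} (−1)^j C(5,j)·(7−j)!.
Computing: 5040 − 3600 + 1200 − 240 + 30 − 2 = 2428.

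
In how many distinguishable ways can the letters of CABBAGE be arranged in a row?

1260

The 7 letters of CABBAGE have repeats: A appearing twice and B appearing twice.
Dividing 7! = 5040 by 2!·2! = 4 for the repeated letters gives 1260.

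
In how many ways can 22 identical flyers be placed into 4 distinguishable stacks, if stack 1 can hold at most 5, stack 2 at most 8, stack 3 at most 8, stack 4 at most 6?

56

Without the upper bounds there are C(25,3) = 2300 ways to split 22 among 4 stacks.
Subtract solutions that violate a single cap (substitute x_i' = x_i − (cap_i+1)): x_1 ≥ 6 gives C(19,3) = 969; x_2 ≥ 9 gives C(16,3) = 560; x_3 ≥ 9 gives C(16,3) = 560; x_4 ≥ 7 gives C(18,3) = 816. Together 2905.
Add back pairs where two caps are both exceeded: 120 + 120 + 220 + 35 + 84 + 84 = 663.
Subtract triples: 0 + 1 + 1 + 0 = 2.
By inclusion–exclusion the count is 2300 − 2905 + 663 − 2 = 56.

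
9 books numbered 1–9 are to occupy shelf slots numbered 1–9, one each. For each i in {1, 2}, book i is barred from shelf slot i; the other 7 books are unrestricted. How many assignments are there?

287280

Let Aᵢ (for i ∈ {1, 2}) be the placements that put book i in its forbidden shelf slot. Any j of these fix j positions, leaving (9−j)! ways to fill the rest, and there are C(2,j) ways to pick which j.
By inclusion–exclusion, the number of valid placements is Σ_{j=0}^{2} (−1)^j C(2,j)·(9−j)!.
Computing: 362880 − 80640 + 5040 = 287280.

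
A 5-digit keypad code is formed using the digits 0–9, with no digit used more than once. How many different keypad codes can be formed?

30240

This is a permutation of 5 out of 10: P(10,5) = 10!/5!.
10 × 9 × 8 × 7 × 6 = 30240.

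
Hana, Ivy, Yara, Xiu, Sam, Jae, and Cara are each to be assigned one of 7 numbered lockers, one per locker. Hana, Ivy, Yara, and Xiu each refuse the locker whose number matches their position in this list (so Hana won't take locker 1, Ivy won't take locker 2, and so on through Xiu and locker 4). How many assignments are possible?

2790

Let Aᵢ (for 1 ≤ i ≤ 4) be the placements that put person i in their forbidden locker. Any j of these fix j positions, leaving (7−j)! ways to fill the rest, and there are C(4,j) ways to pick which j.
By inclusion–exclusion, the number of valid placements is Σ_{j=0}^{4} (−1)^j C(4,j)·(7−j)!.
Computing: 5040 − 2880 + 720 − 96 + 6 = 2790.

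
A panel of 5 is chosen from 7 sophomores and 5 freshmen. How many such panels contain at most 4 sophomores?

771

Split by how many sophomores are chosen (0 through 4).
Sum: C(7,0)·C(5,5) + C(7,1)·C(5,4) + C(7,2)·C(5,3) + C(7,3)·C(5,2) + C(7,4)·C(5,1) = 1 + 35 + 210 + 350 + 175 = 771.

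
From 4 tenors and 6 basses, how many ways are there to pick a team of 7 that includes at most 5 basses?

Split by how many basses are chosen (0 through 5).
Sum: C(6,0)·C(4,7) + C(6,1)·C(4,6) + C(6,2)·C(4,5) + C(6,3)·C(4,4) + C(6,4)·C(4,3) + C(6,5)·C(4,2) = 0 + 0 + 0 + 20 + 60 + 36 = 116.

116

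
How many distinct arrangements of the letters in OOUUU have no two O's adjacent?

6

There are 5!/(3!·2!) = 10 arrangements of OOUUU in total.
Arrangements with the O's together: treat OO as one letter, giving (4)!/(3!) = 4.
Hence 10 − 4 = 6.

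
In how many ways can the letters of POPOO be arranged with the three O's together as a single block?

3

Treat the 3 copies of O as a single block. The multiset to arrange is then {OOO, P, P}, 3 items in all.
That gives (3)!/(2!) = 3 arrangements.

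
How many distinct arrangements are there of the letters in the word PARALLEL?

3360

Letter multiplicities in PARALLEL: A×2, E×1, L×3, P×1, R×1.
Dividing 8! = 40320 by 3!·2! = 12 for the repeated letters gives 3360.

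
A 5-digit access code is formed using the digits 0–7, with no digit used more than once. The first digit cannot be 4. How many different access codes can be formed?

The first digit has 8−1 = 7 choices (anything except 4).
The remaining 4 digits are filled from the other 7 symbols without repetition: 7 × 6 × 5 × 4 = 840.
Total: 7 × 840 = 5880.

5880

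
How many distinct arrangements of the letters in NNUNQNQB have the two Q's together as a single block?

210

Treat the 2 copies of Q as a single block. The multiset to arrange is then {QQ, B, N, N, N, N, U}, 7 items in all.
That gives (7)!/(4!) = 210 arrangements.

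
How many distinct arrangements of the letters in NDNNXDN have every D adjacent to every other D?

Treat the 2 copies of D as a single block. The multiset to arrange is then {DD, N, N, N, N, X}, 6 items in all.
That gives (6)!/(4!) = 30 arrangements.

30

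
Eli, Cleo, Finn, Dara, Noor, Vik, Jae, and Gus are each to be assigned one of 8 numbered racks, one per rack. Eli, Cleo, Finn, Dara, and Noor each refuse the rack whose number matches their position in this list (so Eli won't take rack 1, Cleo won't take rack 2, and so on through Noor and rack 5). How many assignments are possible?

21234

Let Aᵢ (for 1 ≤ i ≤ 5) be the placements that put person i in their forbidden rack. Any j of these fix j positions, leaving (8−j)! ways to fill the rest, and there are C(5,j) ways to pick which j.
By inclusion–exclusion, the number of valid placements is Σ_{j=0}^{5} (−1)^j C(5,j)·(8−j)!.
Computing: 40320 − 25200 + 7200 − 1200 + 120 − 6 = 21234.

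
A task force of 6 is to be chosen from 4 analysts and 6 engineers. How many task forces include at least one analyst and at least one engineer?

209

Unrestricted: C(10,6) = 210 ways to pick any 6 of the 10.
Selections missing a whole group: no analysts → C(6,6) = 1; no engineers → C(4,6) = 0.
Both groups omitted at once is impossible, so 210 − 1 = 209.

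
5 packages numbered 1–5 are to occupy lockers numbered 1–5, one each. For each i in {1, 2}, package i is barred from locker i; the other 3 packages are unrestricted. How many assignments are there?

78

Let Aᵢ (for i ∈ {1, 2}) be the placements that put package i in its forbidden locker. Any j of these fix j positions, leaving (5−j)! ways to fill the rest, and there are C(2,j) ways to pick which j.
By inclusion–exclusion, the number of valid placements is Σ_{j=0}^{2} (−1)^j C(2,j)·(5−j)!.
Computing: 120 − 48 + 6 = 78.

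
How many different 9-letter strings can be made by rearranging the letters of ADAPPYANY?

15120

The 9 letters of ADAPPYANY have repeats: A appearing 3 times, P appearing twice, and Y appearing twice.
The number of distinct arrangements is 9!/(3!·2!·2!) = 362880/24 = 15120.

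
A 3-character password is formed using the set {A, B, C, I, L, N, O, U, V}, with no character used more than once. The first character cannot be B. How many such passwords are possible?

The first character has 9−1 = 8 choices (anything except B).
The remaining 2 characters are filled from the other 8 symbols without repetition: 8 × 7 = 56.
Total: 8 × 56 = 448.

448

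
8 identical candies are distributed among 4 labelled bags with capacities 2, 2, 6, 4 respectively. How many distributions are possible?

By stars and bars, unrestricted non-negative solutions to x_1+…+x_4 = 8 number C(8+3,3) = 165.
Subtract solutions that violate a single cap (substitute x_i' = x_i − (cap_i+1)): x_1 ≥ 3 gives C(8,3) = 56; x_2 ≥ 3 gives C(8,3) = 56; x_3 ≥ 7 gives C(4,3) = 4; x_4 ≥ 5 gives C(6,3) = 20. Together 136.
Add back pairs where two caps are both exceeded: 10 + 0 + 1 + 0 + 1 + 0 = 12.
By inclusion–exclusion the count is 165 − 136 + 12 = 41.

41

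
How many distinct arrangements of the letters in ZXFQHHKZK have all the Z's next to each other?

10080

Treat the 2 copies of Z as a single block. The multiset to arrange is then {ZZ, F, H, H, K, K, Q, X}, 8 items in all.
That gives (8)!/(2!·2!) = 10080 arrangements.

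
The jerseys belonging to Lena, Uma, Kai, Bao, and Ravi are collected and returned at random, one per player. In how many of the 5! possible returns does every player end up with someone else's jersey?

Let Aᵢ be the assignments in which player i gets their old jersey. We want the size of the complement of A₁∪…∪A_5.
By inclusion–exclusion this is Σ_{j=0}^{5} (−1)^j C(5,j)·(5−j)!.
Computing: 120 − 120 + 60 − 20 + 5 − 1 = 44.

44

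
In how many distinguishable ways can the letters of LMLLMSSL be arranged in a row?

Letter multiplicities in LMLLMSSL: L×4, M×2, S×2.
The number of distinct arrangements is 8!/(4!·2!·2!) = 40320/96 = 420.

420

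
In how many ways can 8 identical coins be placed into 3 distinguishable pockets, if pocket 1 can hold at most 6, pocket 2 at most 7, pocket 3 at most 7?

Ignoring the caps, the number of non-negative solutions to x_1+…+x_3 = 8 is C(10,2) = 45.
Subtract solutions that violate a single cap (substitute x_i' = x_i − (cap_i+1)): x_1 ≥ 7 gives C(3,2) = 3; x_2 ≥ 8 gives C(2,2) = 1; x_3 ≥ 8 gives C(2,2) = 1. Together 5.
No two caps can be exceeded simultaneously, so the pair terms are all 0.
By inclusion–exclusion the count is 45 − 5 + 0 = 40.

40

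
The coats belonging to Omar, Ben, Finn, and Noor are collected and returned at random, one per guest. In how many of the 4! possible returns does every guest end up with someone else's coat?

9

This is the derangement count D_4: permutations of 4 items with no fixed point.
By inclusion–exclusion this is Σ_{j=0}^{4} (−1)^j C(4,j)·(4−j)!.
Computing: 24 − 24 + 12 − 4 + 1 = 9.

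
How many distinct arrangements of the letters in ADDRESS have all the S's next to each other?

360

Treat the 2 copies of S as a single block. The multiset to arrange is then {SS, A, D, D, E, R}, 6 items in all.
That gives (6)!/(2!) = 360 arrangements.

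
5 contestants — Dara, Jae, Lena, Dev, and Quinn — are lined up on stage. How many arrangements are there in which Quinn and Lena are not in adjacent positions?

There are 5! = 120 arrangements in all. If Quinn and Lena are adjacent, merging them into one block gives 2·(4)! = 48 arrangements.
Complementary counting: 120 − 48 = 72.

72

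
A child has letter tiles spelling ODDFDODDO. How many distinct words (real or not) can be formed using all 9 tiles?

504

The 9 letters of ODDFDODDO have repeats: D appearing 5 times and O appearing 3 times.
The number of distinct arrangements is 9!/(5!·3!) = 362880/720 = 504.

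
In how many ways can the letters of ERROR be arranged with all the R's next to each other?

6

Treat the 3 copies of R as a single block. The multiset to arrange is then {RRR, E, O}, 3 items in all.
All 3 items are distinct, so there are (3)! = 6 arrangements.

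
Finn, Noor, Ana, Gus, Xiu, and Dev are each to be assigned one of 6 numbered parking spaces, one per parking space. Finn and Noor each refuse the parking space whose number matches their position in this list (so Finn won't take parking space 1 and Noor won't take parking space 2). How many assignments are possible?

504

Let Aᵢ (for i ∈ {1, 2}) be the placements that put person i in their forbidden parking space. Any j of these fix j positions, leaving (6−j)! ways to fill the rest, and there are C(2,j) ways to pick which j.
By inclusion–exclusion, the number of valid placements is Σ_{j=0}^{2} (−1)^j C(2,j)·(6−j)!.
Computing: 720 − 240 + 24 = 504.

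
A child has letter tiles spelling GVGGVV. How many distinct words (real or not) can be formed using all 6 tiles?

20

GVGGVV has 6 letters with G appearing 3 times and V appearing 3 times.
So there are 6! / (3!·3!) = 20 distinguishable arrangements.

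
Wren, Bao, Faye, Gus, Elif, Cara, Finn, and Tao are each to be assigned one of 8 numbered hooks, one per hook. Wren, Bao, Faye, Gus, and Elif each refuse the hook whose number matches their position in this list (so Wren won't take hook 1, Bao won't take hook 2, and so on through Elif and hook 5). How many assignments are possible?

Let Aᵢ (for 1 ≤ i ≤ 5) be the placements that put person i in their forbidden hook. Any j of these fix j positions, leaving (8−j)! ways to fill the rest, and there are C(5,j) ways to pick which j.
By inclusion–exclusion, the number of valid placements is Σ_{j=0}^{5} (−1)^j C(5,j)·(8−j)!.
Computing: 40320 − 25200 + 7200 − 1200 + 120 − 6 = 21234.

21234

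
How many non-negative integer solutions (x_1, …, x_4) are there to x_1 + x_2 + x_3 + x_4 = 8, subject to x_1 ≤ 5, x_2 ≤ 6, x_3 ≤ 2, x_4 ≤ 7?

94

By stars and bars, unrestricted non-negative solutions to x_1+…+x_4 = 8 number C(8+3,3) = 165.
Subtract solutions that violate a single cap (substitute x_i' = x_i − (cap_i+1)): x_1 ≥ 6 gives C(5,3) = 10; x_2 ≥ 7 gives C(4,3) = 4; x_3 ≥ 3 gives C(8,3) = 56; x_4 ≥ 8 gives C(3,3) = 1. Together 71.
No two caps can be exceeded simultaneously, so the pair terms are all 0.
By inclusion–exclusion the count is 165 − 71 + 0 = 94.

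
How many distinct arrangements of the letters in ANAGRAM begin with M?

Fix M in the first position and arrange the remaining 6 letters.
Those 6 letters have A appearing 3 times, giving (6)!/(3!) = 120.

120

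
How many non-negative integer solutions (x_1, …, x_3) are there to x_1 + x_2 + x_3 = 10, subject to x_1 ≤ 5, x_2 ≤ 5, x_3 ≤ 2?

By stars and bars, unrestricted non-negative solutions to x_1+…+x_3 = 10 number C(10+2,2) = 66.
Subtract solutions that violate a single cap (substitute x_i' = x_i − (cap_i+1)): x_1 ≥ 6 gives C(6,2) = 15; x_2 ≥ 6 gives C(6,2) = 15; x_3 ≥ 3 gives C(9,2) = 36. Together 66.
Add back pairs where two caps are both exceeded: 0 + 3 + 3 = 6.
By inclusion–exclusion the count is 66 − 66 + 6 = 6.

6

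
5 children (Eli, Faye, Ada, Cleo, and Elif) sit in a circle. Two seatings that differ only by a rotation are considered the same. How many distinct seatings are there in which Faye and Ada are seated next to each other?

Glue Faye and Ada into a block (2 internal orders). Seating 4 units around a circle gives (3)! arrangements.
So 2 × (3)! = 2 × 6 = 12.

12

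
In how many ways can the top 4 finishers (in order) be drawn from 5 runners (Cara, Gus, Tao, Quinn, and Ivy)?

120

There are 5 choices for 1st place, 4 for 2nd, and so on down to 2 for position 4.
That gives 5 × 4 × 3 × 2 = 120.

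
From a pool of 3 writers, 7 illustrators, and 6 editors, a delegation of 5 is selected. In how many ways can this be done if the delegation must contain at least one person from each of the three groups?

2730

With no constraint there are C(16,5) = 4368 possible selections.
Selections missing a whole group: no writers → C(13,5) = 1287; no illustrators → C(9,5) = 126; no editors → C(10,5) = 252.
Add back selections omitting two groups (i.e. drawn from a single group): C(3,5) + C(7,5) + C(6,5) = 27.
By inclusion–exclusion: 4368 − 1665 + 27 = 2730.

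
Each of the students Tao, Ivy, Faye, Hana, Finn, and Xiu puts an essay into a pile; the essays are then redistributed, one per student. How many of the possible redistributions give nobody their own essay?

This is the derangement count D_6: permutations of 6 items with no fixed point.
By inclusion–exclusion this is Σ_{j=0}^{6} (−1)^j C(6,j)·(6−j)!.
Computing: 720 − 720 + 360 − 120 + 30 − 6 + 1 = 265.

265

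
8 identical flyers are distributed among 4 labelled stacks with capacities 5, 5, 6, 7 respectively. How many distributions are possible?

140

Ignoring the caps, the number of non-negative solutions to x_1+…+x_4 = 8 is C(11,3) = 165.
Subtract solutions that violate a single cap (substitute x_i' = x_i − (cap_i+1)): x_1 ≥ 6 gives C(5,3) = 10; x_2 ≥ 6 gives C(5,3) = 10; x_3 ≥ 7 gives C(4,3) = 4; x_4 ≥ 8 gives C(3,3) = 1. Together 25.
No two caps can be exceeded simultaneously, so the pair terms are all 0.
By inclusion–exclusion the count is 165 − 25 + 0 = 140.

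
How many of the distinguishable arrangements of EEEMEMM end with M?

Fix M in the last position and arrange the remaining 6 letters.
Those 6 letters have E appearing 4 times and M appearing twice, giving (6)!/(4!·2!) = 15.

15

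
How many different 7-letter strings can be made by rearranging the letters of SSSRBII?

SSSRBII has 7 letters with I appearing twice and S appearing 3 times.
Dividing 7! = 5040 by 3!·2! = 12 for the repeated letters gives 420.

420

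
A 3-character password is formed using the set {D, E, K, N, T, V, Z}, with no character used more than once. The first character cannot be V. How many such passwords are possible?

The first character has 7−1 = 6 choices (anything except V).
The remaining 2 characters are filled from the other 6 symbols without repetition: 6 × 5 = 30.
Total: 6 × 30 = 180.

180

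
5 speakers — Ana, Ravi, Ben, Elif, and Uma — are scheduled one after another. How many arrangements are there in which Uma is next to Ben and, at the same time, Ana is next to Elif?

Treat {Uma,Ben} as one block (2 orders) and {Ana,Elif} as another (2 orders).
That leaves 3 units to arrange: 2 × 2 × 3! = 4 × 6 = 24.

24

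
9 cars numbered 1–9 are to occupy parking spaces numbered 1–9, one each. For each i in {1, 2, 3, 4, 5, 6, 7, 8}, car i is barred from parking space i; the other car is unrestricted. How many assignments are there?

148329

Let Aᵢ (for 1 ≤ i ≤ 8) be the placements that put car i in its forbidden parking space. Any j of these fix j positions, leaving (9−j)! ways to fill the rest, and there are C(8,j) ways to pick which j.
By inclusion–exclusion, the number of valid placements is Σ_{j=0}^{8} (−1)^j C(8,j)·(9−j)!.
Computing: 362880 − 322560 + 141120 − 40320 + 8400 − 1344 + 168 − 16 + 1 = 148329.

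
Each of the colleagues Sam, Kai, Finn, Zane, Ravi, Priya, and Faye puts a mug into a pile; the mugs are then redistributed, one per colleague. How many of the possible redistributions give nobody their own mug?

Count assignments avoiding every fixed point. For any j of the 7 colleagues fixed to their own mug, the other 7−j can be arranged in (7−j)! ways.
By inclusion–exclusion this is Σ_{j=0}^{7} (−1)^j C(7,j)·(7−j)!.
Computing: 5040 − 5040 + 2520 − 840 + 210 − 42 + 7 − 1 = 1854.

1854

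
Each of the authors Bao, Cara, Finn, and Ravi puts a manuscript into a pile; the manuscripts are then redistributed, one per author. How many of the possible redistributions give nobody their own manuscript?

9

This is the derangement count D_4: permutations of 4 items with no fixed point.
By inclusion–exclusion this is Σ_{j=0}^{4} (−1)^j C(4,j)·(4−j)!.
Computing: 24 − 24 + 12 − 4 + 1 = 9.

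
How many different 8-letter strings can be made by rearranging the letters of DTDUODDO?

The 8 letters of DTDUODDO have repeats: D appearing 4 times and O appearing twice.
The number of distinct arrangements is 8!/(4!·2!) = 40320/48 = 840.

840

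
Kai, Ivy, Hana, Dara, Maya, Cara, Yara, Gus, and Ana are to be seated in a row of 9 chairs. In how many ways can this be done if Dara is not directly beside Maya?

Of the 9! = 362880 arrangements, those with Dara and Maya adjacent number 2 × 8! = 80640 (treat the pair as a block with 2 internal orders).
Complementary counting: 362880 − 80640 = 282240.

282240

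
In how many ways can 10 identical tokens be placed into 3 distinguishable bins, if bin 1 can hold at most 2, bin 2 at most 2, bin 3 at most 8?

Ignoring the caps, the number of non-negative solutions to x_1+…+x_3 = 10 is C(12,2) = 66.
Subtract solutions that violate a single cap (substitute x_i' = x_i − (cap_i+1)): x_1 ≥ 3 gives C(9,2) = 36; x_2 ≥ 3 gives C(9,2) = 36; x_3 ≥ 9 gives C(3,2) = 3. Together 75.
Add back pairs where two caps are both exceeded: 15 + 0 + 0 = 15.
By inclusion–exclusion the count is 66 − 75 + 15 = 6.

6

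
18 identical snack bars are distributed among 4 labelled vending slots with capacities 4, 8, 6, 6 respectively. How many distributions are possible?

Without the upper bounds there are C(21,3) = 1330 ways to split 18 among 4 vending slots.
Subtract solutions that violate a single cap (substitute x_i' = x_i − (cap_i+1)): x_1 ≥ 5 gives C(16,3) = 560; x_2 ≥ 9 gives C(12,3) = 220; x_3 ≥ 7 gives C(14,3) = 364; x_4 ≥ 7 gives C(14,3) = 364. Together 1508.
Add back pairs where two caps are both exceeded: 35 + 84 + 84 + 10 + 10 + 35 = 258.
By inclusion–exclusion the count is 1330 − 1508 + 258 = 80.

80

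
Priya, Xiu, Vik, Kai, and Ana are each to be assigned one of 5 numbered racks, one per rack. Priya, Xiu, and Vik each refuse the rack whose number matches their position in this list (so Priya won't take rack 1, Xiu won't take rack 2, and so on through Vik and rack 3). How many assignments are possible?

Let Aᵢ (for i ∈ {1, 2, 3}) be the placements that put person i in their forbidden rack. Any j of these fix j positions, leaving (5−j)! ways to fill the rest, and there are C(3,j) ways to pick which j.
By inclusion–exclusion, the number of valid placements is Σ_{j=0}^{3} (−1)^j C(3,j)·(5−j)!.
Computing: 120 − 72 + 18 − 2 = 64.

64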